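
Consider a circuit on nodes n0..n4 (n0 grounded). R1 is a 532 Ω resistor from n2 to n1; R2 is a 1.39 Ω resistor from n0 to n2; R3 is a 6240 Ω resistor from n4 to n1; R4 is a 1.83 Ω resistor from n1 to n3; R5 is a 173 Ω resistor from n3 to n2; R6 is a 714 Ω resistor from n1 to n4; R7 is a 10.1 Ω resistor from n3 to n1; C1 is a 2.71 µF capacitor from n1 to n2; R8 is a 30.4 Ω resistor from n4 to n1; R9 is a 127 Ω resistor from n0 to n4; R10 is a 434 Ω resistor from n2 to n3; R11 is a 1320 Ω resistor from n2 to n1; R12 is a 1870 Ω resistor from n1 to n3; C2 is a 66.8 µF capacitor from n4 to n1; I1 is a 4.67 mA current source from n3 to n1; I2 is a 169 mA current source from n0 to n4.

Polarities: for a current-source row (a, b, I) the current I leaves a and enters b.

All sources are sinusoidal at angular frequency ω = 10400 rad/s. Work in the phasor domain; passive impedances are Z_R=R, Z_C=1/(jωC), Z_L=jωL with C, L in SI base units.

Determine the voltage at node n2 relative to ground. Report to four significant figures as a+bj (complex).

Element admittances at ω=10400 rad/s:
  Y(R1) = 0.001880+0.000j S between n2,n1
  Y(R2) = 0.7194+0.000j S between n0,n2
  Y(R3) = 0.0001603+0.000j S between n4,n1
  Y(R4) = 0.5464+0.000j S between n1,n3
  Y(R5) = 0.005780+0.000j S between n3,n2
  Y(R6) = 0.001401+0.000j S between n1,n4
  Y(R7) = 0.09901+0.000j S between n3,n1
  Y(C1) = 0.000+0.02818j S between n1,n2
  Y(R8) = 0.03289+0.000j S between n4,n1
  Y(R9) = 0.007874+0.000j S between n0,n4
  Y(R10) = 0.002304+0.000j S between n2,n3
  Y(R11) = 0.0007576+0.000j S between n2,n1
  Y(R12) = 0.0005348+0.000j S between n1,n3
  Y(C2) = 0.000+0.6947j S between n4,n1
  I1: injects 0.00467 A into n1 (from n3)
  I2: injects 0.169 A into n4 (from n0)
Assemble and solve the 4×4 MNA system:
  V(n1)=2.951-4.075j  V(n2)=0.2020+0.04685j  V(n3)=2.910-4.024j  V(n4)=3.010-4.281j

0.2020+0.04685j V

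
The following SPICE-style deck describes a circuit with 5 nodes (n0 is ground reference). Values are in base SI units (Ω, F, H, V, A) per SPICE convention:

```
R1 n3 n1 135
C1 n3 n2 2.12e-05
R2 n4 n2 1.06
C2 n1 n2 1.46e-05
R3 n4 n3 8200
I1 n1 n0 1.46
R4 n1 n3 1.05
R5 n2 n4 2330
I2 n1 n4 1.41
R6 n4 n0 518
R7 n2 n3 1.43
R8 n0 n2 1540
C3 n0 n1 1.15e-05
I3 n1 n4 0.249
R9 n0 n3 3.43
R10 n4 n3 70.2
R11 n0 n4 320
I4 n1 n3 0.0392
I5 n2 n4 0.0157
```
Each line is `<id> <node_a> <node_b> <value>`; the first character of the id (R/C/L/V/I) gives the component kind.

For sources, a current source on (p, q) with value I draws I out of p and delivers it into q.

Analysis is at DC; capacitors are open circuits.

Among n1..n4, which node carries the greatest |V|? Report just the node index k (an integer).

Apply KCL at each of the 4 non-ground nodes and solve the resulting linear system.
Node n1: branches {R1, C2, I1, R4, I2, C3, I3, I4} → V_1 = -8.276
Node n2: branches {C1, R2, C2, R5, R7, R8, I5} → V_2 = -2.686
Node n3: branches {R1, C1, R3, R4, R7, R9, R10, I4} → V_3 = -4.985
Node n4: branches {R2, R3, R5, I2, R6, I3, R10, R11, I5} → V_4 = -0.9673

1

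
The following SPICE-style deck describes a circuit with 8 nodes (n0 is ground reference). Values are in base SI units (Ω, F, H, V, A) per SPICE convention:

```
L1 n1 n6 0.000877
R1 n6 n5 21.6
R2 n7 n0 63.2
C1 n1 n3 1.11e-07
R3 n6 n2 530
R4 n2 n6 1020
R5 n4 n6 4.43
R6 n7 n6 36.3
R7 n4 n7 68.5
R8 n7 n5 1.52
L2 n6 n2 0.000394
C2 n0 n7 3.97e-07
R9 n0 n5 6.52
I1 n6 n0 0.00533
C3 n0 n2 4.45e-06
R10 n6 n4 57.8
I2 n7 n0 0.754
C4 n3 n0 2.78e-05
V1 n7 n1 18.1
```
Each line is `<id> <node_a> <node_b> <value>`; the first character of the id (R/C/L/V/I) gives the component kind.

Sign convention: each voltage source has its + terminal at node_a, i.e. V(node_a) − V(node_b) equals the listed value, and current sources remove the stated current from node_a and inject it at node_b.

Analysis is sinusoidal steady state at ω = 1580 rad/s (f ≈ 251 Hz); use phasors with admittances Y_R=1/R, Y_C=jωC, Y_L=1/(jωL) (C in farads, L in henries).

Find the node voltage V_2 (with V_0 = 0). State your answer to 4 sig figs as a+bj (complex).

-22.28+3.236j V

Apply KCL at each of the 7 non-ground nodes and solve the resulting linear system.
Node n1: branches {L1, C1, V1} → V_1 = -22.24+1.022j
Node n2: branches {R3, R4, L2, C3} → V_2 = -22.28+3.236j
Node n3: branches {C1, C4} → V_3 = -0.08843+0.004065j
Node n4: branches {R5, R7, R10} → V_4 = -21.16+3.097j
Node n5: branches {R1, R8, R9} → V_5 = -4.370+0.9581j
Node n6: branches {L1, R1, R3, R4, R5, R6, L2, I1, R10} → V_6 = -22.18+3.222j
Node n7: branches {R2, R6, R7, R8, C2, I2, V1} → V_7 = -4.136+1.022j
Source currents: i(V1)=-1.588+0.03519j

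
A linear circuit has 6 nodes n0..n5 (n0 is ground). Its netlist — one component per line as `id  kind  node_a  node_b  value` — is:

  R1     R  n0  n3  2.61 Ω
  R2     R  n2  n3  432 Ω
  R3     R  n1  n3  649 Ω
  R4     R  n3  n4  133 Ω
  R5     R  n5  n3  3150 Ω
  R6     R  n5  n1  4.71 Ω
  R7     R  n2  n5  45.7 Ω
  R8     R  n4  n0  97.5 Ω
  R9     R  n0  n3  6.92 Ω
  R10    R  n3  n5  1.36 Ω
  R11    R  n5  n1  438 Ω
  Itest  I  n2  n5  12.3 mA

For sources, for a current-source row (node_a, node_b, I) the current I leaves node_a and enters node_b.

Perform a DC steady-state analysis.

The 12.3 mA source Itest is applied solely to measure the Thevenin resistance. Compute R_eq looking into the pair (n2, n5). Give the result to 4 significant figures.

R_eq = 41.34 Ω

Element admittances at DC:
  Y(R1) = 0.3831 S between n0,n3
  Y(R2) = 0.002315 S between n2,n3
  Y(R3) = 0.001541 S between n1,n3
  Y(R4) = 0.007519 S between n3,n4
  Y(R5) = 0.0003175 S between n5,n3
  Y(R6) = 0.2123 S between n5,n1
  Y(R7) = 0.02188 S between n2,n5
  Y(R8) = 0.01026 S between n4,n0
  Y(R9) = 0.1445 S between n0,n3
  Y(R10) = 0.7353 S between n3,n5
  Y(R11) = 0.002283 S between n5,n1
  Itest: injects 0.0123 A into n5 (from n2)
Assemble and solve the 5×5 MNA system:
  V(n1)=0.001580  V(n2)=-0.5069  V(n3)=0.000  V(n4)=0.000  V(n5)=0.001592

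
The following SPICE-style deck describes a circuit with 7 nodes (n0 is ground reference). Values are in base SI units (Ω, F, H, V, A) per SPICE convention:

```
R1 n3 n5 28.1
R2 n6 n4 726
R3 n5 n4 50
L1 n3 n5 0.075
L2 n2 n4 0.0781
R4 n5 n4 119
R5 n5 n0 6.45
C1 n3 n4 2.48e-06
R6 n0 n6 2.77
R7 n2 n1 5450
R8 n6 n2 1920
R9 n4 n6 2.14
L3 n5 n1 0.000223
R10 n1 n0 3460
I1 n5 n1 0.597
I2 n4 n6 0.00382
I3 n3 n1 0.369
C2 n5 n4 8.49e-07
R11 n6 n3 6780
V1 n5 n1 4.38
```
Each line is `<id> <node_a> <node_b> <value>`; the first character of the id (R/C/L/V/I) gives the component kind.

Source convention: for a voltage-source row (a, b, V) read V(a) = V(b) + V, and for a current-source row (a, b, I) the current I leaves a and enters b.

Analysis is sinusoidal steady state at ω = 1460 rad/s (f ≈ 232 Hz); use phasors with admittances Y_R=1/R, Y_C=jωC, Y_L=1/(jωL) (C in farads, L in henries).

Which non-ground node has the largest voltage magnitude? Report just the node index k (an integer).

3

Element admittances at ω=1460 rad/s:
  Y(R1) = 0.03559+0.000j S between n3,n5
  Y(R2) = 0.001377+0.000j S between n6,n4
  Y(R3) = 0.02000+0.000j S between n5,n4
  Y(L1) = 0.000-0.009132j S between n3,n5
  Y(L2) = 0.000-0.008770j S between n2,n4
  Y(R4) = 0.008403+0.000j S between n5,n4
  Y(R5) = 0.1550+0.000j S between n5,n0
  Y(C1) = 0.000+0.003621j S between n3,n4
  Y(R6) = 0.3610+0.000j S between n0,n6
  Y(R7) = 0.0001835+0.000j S between n2,n1
  Y(R8) = 0.0005208+0.000j S between n6,n2
  Y(R9) = 0.4673+0.000j S between n4,n6
  Y(L3) = 0.000-3.071j S between n5,n1
  Y(R10) = 0.0002890+0.000j S between n1,n0
  I1: injects 0.597 A into n1 (from n5)
  I2: injects 0.00382 A into n6 (from n4)
  I3: injects 0.369 A into n1 (from n3)
  Y(C2) = 0.000+0.001240j S between n5,n4
  Y(R11) = 0.0001475+0.000j S between n6,n3
  V1: constraint V(n5)−V(n1) = 4.38
Assemble and solve the 7×7 MNA system:
  V(n1)=-4.382+0.1781j  V(n2)=-0.01414-0.2253j  V(n3)=-10.06-1.373j  V(n4)=0.003130-0.1351j  V(n5)=-0.002476+0.1781j  V(n6)=0.004572-0.07661j
  i(V1)=-0.9681+13.45j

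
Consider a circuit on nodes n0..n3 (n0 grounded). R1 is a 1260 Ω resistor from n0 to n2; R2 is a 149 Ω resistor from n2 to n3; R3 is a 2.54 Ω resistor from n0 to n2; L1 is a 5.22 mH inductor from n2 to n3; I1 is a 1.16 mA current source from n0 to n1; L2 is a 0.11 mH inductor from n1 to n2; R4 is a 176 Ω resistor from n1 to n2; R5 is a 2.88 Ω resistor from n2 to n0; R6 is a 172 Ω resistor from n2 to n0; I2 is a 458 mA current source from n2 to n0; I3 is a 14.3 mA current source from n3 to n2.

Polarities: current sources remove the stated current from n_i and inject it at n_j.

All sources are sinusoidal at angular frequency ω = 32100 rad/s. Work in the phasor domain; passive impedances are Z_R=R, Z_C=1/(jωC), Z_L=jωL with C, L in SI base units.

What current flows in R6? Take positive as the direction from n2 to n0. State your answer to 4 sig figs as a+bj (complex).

-0.003553+0.000j A

Element admittances at ω=32100 rad/s:
  Y(R1) = 0.0007937+0.000j S between n0,n2
  Y(R2) = 0.006711+0.000j S between n2,n3
  Y(R3) = 0.3937+0.000j S between n0,n2
  Y(L1) = 0.000-0.005968j S between n2,n3
  I1: injects 0.00116 A into n1 (from n0)
  Y(L2) = 0.000-0.2832j S between n1,n2
  Y(R4) = 0.005682+0.000j S between n1,n2
  Y(R5) = 0.3472+0.000j S between n2,n0
  Y(R6) = 0.005814+0.000j S between n2,n0
  I2: injects 0.458 A into n0 (from n2)
  I3: injects 0.0143 A into n2 (from n3)
Assemble and solve the 3×3 MNA system:
  V(n1)=-0.6111+0.004094j  V(n2)=-0.6111+0.000j  V(n3)=-1.801-1.058j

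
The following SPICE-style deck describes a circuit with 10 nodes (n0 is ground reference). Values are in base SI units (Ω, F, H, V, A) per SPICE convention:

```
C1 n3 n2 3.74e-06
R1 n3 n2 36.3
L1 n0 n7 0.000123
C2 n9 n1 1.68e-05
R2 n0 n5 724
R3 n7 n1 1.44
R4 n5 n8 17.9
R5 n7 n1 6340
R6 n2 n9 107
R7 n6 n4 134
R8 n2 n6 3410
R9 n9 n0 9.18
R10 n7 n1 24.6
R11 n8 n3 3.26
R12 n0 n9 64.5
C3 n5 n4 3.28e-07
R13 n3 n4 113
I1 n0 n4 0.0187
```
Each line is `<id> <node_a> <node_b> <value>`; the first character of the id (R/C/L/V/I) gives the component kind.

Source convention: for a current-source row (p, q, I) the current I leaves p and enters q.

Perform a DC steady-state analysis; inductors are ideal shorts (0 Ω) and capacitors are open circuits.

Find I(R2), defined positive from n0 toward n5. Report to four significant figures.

-0.003127 A

MNA unknowns: 9 node voltages V₁..V_9 plus 1 source current (L1)
C1: Y=0.000 on G[3,2]
R1: Y=0.02755 on G[3,2]
L1: row V0−V7=0, i_L1 at 0,7
C2: Y=0.000 on G[9,1]
R2: Y=0.001381 on G[0,5]
R3: Y=0.6944 on G[7,1]
R4: Y=0.05587 on G[5,8]
R5: Y=0.0001577 on G[7,1]
R6: Y=0.009346 on G[2,9]
R7: Y=0.007463 on G[6,4]
R8: Y=0.0002933 on G[2,6]
R9: Y=0.1089 on G[9,0]
R10: Y=0.04065 on G[7,1]
R11: Y=0.3067 on G[8,3]
R12: Y=0.01550 on G[0,9]
C3: Y=0.000 on G[5,4]
R13: Y=0.008850 on G[3,4]
I1: z[0]−=0.0187, z[4]+=0.0187
solve → V1=0.000, V2=1.791, V3=2.330, V4=4.362, V5=2.264, V6=4.264, V7=0.000, V8=2.320, V9=0.1251
aux → i_L1=0.000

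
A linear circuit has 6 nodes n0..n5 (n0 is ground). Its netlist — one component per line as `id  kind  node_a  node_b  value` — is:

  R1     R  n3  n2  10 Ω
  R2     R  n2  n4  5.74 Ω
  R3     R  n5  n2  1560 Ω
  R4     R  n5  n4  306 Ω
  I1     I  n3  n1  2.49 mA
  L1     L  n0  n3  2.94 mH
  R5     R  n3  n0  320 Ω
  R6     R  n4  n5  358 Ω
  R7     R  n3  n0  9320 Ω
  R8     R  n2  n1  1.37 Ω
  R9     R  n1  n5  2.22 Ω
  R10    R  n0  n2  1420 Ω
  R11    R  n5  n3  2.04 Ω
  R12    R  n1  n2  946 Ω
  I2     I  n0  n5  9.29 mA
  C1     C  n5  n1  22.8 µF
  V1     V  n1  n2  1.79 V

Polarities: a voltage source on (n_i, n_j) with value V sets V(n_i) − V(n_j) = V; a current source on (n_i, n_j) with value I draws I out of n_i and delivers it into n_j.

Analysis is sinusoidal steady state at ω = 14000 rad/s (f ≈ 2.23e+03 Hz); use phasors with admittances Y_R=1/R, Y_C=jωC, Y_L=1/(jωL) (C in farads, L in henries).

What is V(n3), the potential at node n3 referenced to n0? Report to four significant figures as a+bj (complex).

0.06315+0.4093j V

Element admittances at ω=14000 rad/s:
  Y(R1) = 0.1000+0.000j S between n3,n2
  Y(R2) = 0.1742+0.000j S between n2,n4
  Y(R3) = 0.0006410+0.000j S between n5,n2
  Y(R4) = 0.003268+0.000j S between n5,n4
  I1: injects 0.00249 A into n1 (from n3)
  Y(L1) = 0.000-0.02430j S between n0,n3
  Y(R5) = 0.003125+0.000j S between n3,n0
  Y(R6) = 0.002793+0.000j S between n4,n5
  Y(R7) = 0.0001073+0.000j S between n3,n0
  Y(R8) = 0.7299+0.000j S between n2,n1
  Y(R9) = 0.4505+0.000j S between n1,n5
  Y(R10) = 0.0007042+0.000j S between n0,n2
  Y(R11) = 0.4902+0.000j S between n5,n3
  Y(R12) = 0.001057+0.000j S between n1,n2
  I2: injects 0.00929 A into n5 (from n0)
  Y(C1) = 0.000+0.3192j S between n5,n1
  V1: constraint V(n1)−V(n2) = 1.79
Assemble and solve the 6×6 MNA system:
  V(n1)=0.5718+0.2999j  V(n2)=-1.218+0.2999j  V(n3)=0.06315+0.4093j  V(n4)=-1.165+0.3043j  V(n5)=0.3503+0.4312j
  i(V1)=-1.448-0.01158j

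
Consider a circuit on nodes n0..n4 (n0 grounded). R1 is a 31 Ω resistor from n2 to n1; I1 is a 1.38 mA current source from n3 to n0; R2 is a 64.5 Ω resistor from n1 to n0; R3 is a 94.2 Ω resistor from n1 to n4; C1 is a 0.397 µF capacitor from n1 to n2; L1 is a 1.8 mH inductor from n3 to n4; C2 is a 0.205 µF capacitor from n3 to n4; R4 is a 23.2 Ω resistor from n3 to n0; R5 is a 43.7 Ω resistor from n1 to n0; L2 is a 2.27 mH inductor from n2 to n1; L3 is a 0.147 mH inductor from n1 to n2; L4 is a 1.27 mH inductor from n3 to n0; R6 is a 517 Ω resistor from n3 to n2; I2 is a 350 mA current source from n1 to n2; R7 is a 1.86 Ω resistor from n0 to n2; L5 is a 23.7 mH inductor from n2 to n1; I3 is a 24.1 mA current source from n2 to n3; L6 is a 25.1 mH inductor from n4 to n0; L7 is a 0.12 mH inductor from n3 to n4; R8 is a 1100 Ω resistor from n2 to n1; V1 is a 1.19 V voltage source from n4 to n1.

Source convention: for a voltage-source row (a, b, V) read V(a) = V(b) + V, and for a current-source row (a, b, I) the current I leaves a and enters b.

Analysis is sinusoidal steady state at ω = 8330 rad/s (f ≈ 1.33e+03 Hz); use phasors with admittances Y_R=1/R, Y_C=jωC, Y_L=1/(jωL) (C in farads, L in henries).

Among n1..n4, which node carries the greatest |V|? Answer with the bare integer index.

MNA unknowns: 4 node voltages V₁..V_4 plus 1 source current (V1)
R1: Y=0.03226+0.000j on G[2,1]
I1: z[3]−=0.00138, z[0]+=0.00138
R2: Y=0.01550+0.000j on G[1,0]
R3: Y=0.01062+0.000j on G[1,4]
C1: Y=0.000+0.003307j on G[1,2]
L1: Y=0.000-0.06669j on G[3,4]
C2: Y=0.000+0.001708j on G[3,4]
R4: Y=0.04310+0.000j on G[3,0]
R5: Y=0.02288+0.000j on G[1,0]
L2: Y=0.000-0.05288j on G[2,1]
L3: Y=0.000-0.8167j on G[1,2]
L4: Y=0.000-0.09453j on G[3,0]
R6: Y=0.001934+0.000j on G[3,2]
I2: z[1]−=0.35, z[2]+=0.35
R7: Y=0.5376+0.000j on G[0,2]
L5: Y=0.000-0.005065j on G[2,1]
I3: z[2]−=0.0241, z[3]+=0.0241
L6: Y=0.000-0.004783j on G[4,0]
L7: Y=0.000-1.000j on G[3,4]
R8: Y=0.0009091+0.000j on G[2,1]
V1: row V4−V1=1.19, i_V1 at 4,1
solve → V1=-0.1698-0.1882j, V2=-0.02998+0.2011j, V3=0.9294-0.1894j, V4=1.020-0.1882j
aux → i_V1=-0.01302+0.1017j

4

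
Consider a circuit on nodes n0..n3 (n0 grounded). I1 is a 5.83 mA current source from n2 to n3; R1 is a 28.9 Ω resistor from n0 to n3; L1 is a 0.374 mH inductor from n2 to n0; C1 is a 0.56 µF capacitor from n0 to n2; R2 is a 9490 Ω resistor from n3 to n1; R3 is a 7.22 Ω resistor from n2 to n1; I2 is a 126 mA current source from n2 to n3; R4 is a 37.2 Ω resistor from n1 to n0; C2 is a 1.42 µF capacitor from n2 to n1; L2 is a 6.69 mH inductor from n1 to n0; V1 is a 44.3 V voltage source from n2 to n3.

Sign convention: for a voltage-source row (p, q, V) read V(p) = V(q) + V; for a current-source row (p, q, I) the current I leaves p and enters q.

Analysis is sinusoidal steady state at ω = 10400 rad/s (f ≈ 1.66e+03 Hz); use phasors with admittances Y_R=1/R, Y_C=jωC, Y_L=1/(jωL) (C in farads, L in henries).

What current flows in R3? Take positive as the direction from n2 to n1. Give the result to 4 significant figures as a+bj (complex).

Element admittances at ω=10400 rad/s:
  I1: injects 0.00583 A into n3 (from n2)
  Y(R1) = 0.03460+0.000j S between n0,n3
  Y(L1) = 0.000-0.2571j S between n2,n0
  Y(C1) = 0.000+0.005824j S between n0,n2
  Y(R2) = 0.0001054+0.000j S between n3,n1
  Y(R3) = 0.1385+0.000j S between n2,n1
  I2: injects 0.126 A into n3 (from n2)
  Y(R4) = 0.02688+0.000j S between n1,n0
  Y(C2) = 0.000+0.01477j S between n2,n1
  Y(L2) = 0.000-0.01437j S between n1,n0
  V1: constraint V(n2)−V(n3) = 44.3
Assemble and solve the 4×4 MNA system:
  V(n1)=0.5337+4.798j  V(n2)=1.253+5.596j  V(n3)=-43.05+5.596j
  i(V1)=-1.626+0.1937j

0.09969+0.1106j A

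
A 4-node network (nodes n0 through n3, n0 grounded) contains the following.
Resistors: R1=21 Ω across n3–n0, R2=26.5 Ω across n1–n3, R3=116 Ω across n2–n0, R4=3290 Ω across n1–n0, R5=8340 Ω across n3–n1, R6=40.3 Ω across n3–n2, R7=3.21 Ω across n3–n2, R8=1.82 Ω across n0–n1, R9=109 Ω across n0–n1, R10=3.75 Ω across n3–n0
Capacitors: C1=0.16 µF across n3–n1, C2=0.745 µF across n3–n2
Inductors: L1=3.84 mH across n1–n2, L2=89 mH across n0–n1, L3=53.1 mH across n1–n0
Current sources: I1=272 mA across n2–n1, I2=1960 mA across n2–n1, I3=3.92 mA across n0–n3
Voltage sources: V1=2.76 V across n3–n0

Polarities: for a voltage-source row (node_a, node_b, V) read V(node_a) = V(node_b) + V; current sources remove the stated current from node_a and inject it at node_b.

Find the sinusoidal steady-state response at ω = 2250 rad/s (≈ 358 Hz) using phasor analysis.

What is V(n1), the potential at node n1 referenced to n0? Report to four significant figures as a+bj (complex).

Element admittances at ω=2250 rad/s:
  Y(R1) = 0.04762+0.000j S between n3,n0
  Y(R2) = 0.03774+0.000j S between n1,n3
  Y(R3) = 0.008621+0.000j S between n2,n0
  Y(C1) = 0.000+0.0003600j S between n3,n1
  Y(R4) = 0.0003040+0.000j S between n1,n0
  Y(C2) = 0.000+0.001676j S between n3,n2
  Y(R5) = 0.0001199+0.000j S between n3,n1
  Y(R6) = 0.02481+0.000j S between n3,n2
  Y(L1) = 0.000-0.1157j S between n1,n2
  Y(R7) = 0.3115+0.000j S between n3,n2
  I1: injects 0.272 A into n1 (from n2)
  I2: injects 1.96 A into n1 (from n2)
  Y(R8) = 0.5495+0.000j S between n0,n1
  Y(L2) = 0.000-0.004994j S between n0,n1
  Y(R9) = 0.009174+0.000j S between n0,n1
  Y(L3) = 0.000-0.008370j S between n1,n0
  I3: injects 0.00392 A into n3 (from n0)
  Y(R10) = 0.2667+0.000j S between n3,n0
  V1: constraint V(n3)−V(n0) = 2.76
Assemble and solve the 4×4 MNA system:
  V(n1)=3.266+1.232j  V(n2)=-2.712-1.979j  V(n3)=2.760+0.000j
  i(V1)=-2.682-0.6279j

3.266+1.232j V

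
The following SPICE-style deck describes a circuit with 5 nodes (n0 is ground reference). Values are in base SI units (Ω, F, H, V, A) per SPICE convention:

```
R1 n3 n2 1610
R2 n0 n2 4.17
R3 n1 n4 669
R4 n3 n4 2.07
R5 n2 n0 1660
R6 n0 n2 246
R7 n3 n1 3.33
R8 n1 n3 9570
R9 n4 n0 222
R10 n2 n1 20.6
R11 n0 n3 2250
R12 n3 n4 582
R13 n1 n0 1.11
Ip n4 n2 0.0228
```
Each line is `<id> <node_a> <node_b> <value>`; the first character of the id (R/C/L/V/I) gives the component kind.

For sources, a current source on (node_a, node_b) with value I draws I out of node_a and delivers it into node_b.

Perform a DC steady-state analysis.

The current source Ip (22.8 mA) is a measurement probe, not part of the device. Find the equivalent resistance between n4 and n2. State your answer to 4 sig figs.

R_eq = 9.290 Ω

Element admittances at DC:
  Y(R1) = 0.0006211 S between n3,n2
  Y(R2) = 0.2398 S between n0,n2
  Y(R3) = 0.001495 S between n1,n4
  Y(R4) = 0.4831 S between n3,n4
  Y(R5) = 0.0006024 S between n2,n0
  Y(R6) = 0.004065 S between n0,n2
  Y(R7) = 0.3003 S between n3,n1
  Y(R8) = 0.0001045 S between n1,n3
  Y(R9) = 0.004505 S between n4,n0
  Y(R10) = 0.04854 S between n2,n1
  Y(R11) = 0.0004444 S between n0,n3
  Y(R12) = 0.001718 S between n3,n4
  Y(R13) = 0.9009 S between n1,n0
  Ip: injects 0.0228 A into n2 (from n4)
Assemble and solve the 4×4 MNA system:
  V(n1)=-0.01941  V(n2)=0.07424  V(n3)=-0.09218  V(n4)=-0.1376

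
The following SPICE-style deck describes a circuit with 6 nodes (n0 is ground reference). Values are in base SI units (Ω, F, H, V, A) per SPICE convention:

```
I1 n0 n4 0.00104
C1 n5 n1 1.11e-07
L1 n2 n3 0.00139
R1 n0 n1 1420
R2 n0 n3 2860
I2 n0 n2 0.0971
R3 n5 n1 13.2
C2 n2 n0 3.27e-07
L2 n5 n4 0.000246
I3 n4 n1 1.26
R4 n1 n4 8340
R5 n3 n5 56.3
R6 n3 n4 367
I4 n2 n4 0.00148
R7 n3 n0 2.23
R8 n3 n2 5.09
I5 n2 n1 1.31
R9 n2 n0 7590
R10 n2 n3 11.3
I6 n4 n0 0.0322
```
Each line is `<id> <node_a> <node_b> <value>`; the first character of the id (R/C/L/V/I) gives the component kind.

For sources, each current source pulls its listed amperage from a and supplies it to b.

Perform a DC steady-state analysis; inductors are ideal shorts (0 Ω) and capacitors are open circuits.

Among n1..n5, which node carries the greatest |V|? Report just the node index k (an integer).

1

Element admittances at DC:
  I1: injects 0.00104 A into n4 (from n0)
  Y(C1) = 0.000 S between n5,n1
  L1: short n2↔n3 (DC inductor)
  Y(R1) = 0.0007042 S between n0,n1
  Y(R2) = 0.0003497 S between n0,n3
  I2: injects 0.0971 A into n2 (from n0)
  Y(R3) = 0.07576 S between n5,n1
  Y(C2) = 0.000 S between n2,n0
  L2: short n5↔n4 (DC inductor)
  I3: injects 1.26 A into n1 (from n4)
  Y(R4) = 0.0001199 S between n1,n4
  Y(R5) = 0.01776 S between n3,n5
  Y(R6) = 0.002725 S between n3,n4
  I4: injects 0.00148 A into n4 (from n2)
  Y(R7) = 0.4484 S between n3,n0
  Y(R8) = 0.1965 S between n3,n2
  I5: injects 1.31 A into n1 (from n2)
  Y(R9) = 0.0001318 S between n2,n0
  Y(R10) = 0.08850 S between n2,n3
  I6: injects 0.0322 A into n0 (from n4)
Assemble and solve the 7×7 MNA system:
  V(n1)=92.34  V(n2)=0.002037  V(n3)=0.002037  V(n4)=59.32  V(n5)=59.32
  i(L1)=-1.214  i(L2)=1.447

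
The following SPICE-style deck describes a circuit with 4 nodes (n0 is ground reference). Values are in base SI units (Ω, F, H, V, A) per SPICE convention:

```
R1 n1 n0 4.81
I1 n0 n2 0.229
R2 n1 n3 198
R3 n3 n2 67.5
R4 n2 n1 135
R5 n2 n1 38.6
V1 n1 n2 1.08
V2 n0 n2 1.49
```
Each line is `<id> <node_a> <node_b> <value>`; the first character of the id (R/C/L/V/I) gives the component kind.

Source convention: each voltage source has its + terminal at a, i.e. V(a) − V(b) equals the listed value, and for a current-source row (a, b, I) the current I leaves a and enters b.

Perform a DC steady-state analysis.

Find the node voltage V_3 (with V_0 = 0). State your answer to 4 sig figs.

MNA unknowns: 3 node voltages V₁..V_3 plus 2 source currents (V1, V2)
R1: Y=0.2079 on G[1,0]
I1: z[0]−=0.229, z[2]+=0.229
R2: Y=0.005051 on G[1,3]
R3: Y=0.01481 on G[3,2]
R4: Y=0.007407 on G[2,1]
R5: Y=0.02591 on G[2,1]
V1: row V1−V2=1.08, i_V1 at 1,2
V2: row V0−V2=1.49, i_V2 at 0,2
solve → V1=-0.4100, V2=-1.490, V3=-1.215
aux → i_V1=0.04519, i_V2=-0.3142

-1.215 V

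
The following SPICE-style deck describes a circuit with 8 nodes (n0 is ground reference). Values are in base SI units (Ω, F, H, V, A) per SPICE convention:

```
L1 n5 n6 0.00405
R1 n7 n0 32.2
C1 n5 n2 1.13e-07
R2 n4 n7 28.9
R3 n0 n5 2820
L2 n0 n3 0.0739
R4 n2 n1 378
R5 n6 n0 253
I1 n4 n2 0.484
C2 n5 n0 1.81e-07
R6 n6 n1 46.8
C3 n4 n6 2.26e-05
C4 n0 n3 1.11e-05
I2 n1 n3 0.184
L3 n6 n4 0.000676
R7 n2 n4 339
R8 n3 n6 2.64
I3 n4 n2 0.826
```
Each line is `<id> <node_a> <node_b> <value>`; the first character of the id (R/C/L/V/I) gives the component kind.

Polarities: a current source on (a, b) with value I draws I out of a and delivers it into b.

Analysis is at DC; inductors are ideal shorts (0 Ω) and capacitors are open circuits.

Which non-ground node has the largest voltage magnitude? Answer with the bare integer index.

2

Apply KCL at each of the 7 non-ground nodes and solve the resulting linear system.
Node n1: branches {R4, R6, I2} → V_1 = 18.67
Node n2: branches {C1, R4, I1, R7, I3} → V_2 = 242.7
Node n3: branches {L2, C4, I2, R8} → V_3 = 0.000
Node n4: branches {R2, I1, C3, L3, R7, I3} → V_4 = -0.4606
Node n5: branches {L1, C1, R3, C2} → V_5 = -0.4606
Node n6: branches {L1, R5, R6, C3, L3, R8} → V_6 = -0.4606
Node n7: branches {R1, R2} → V_7 = -0.2427
Source currents: i(L1)=0.0001633, i(L2)=-0.009523, i(L3)=0.5852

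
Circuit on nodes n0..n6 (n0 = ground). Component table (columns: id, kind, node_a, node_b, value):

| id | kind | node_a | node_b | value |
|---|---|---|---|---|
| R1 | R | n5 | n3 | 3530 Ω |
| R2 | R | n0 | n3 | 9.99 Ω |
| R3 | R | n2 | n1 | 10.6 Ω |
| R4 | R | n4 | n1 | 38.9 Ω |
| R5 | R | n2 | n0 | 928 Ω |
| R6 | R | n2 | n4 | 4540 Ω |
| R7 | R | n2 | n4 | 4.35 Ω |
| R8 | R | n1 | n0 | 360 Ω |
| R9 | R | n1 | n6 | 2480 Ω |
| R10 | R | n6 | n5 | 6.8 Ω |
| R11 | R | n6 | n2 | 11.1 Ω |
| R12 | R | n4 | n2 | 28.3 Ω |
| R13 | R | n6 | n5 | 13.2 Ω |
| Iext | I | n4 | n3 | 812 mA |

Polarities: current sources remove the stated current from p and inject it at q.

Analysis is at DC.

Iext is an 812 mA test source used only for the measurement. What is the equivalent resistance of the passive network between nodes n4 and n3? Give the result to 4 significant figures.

R_eq = 256.6 Ω

Apply KCL at each of the 6 non-ground nodes and solve the resulting linear system.
Node n1: branches {R3, R4, R8, R9} → V_1 = -194.4
Node n2: branches {R3, R5, R6, R7, R11, R12} → V_2 = -198.4
Node n3: branches {R1, R2, Iext} → V_3 = 7.532
Node n4: branches {R4, R6, R7, R12, Iext} → V_4 = -200.8
Node n5: branches {R1, R10, R13} → V_5 = -197.5
Node n6: branches {R9, R10, R11, R13} → V_6 = -197.7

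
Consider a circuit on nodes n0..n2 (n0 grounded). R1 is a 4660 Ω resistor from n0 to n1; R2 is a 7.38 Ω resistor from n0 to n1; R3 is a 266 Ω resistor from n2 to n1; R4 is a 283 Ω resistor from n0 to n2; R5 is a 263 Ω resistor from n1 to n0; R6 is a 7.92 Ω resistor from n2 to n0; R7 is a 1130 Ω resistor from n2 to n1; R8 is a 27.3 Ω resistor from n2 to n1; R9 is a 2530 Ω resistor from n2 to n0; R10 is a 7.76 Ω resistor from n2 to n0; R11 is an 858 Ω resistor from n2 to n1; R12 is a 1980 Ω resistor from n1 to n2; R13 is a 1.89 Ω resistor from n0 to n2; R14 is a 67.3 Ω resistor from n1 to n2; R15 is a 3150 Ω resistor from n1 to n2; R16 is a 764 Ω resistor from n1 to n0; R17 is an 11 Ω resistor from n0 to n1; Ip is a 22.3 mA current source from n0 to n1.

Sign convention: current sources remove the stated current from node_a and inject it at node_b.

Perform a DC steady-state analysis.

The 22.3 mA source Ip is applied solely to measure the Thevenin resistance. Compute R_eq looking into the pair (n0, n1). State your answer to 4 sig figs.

MNA unknowns: 2 node voltages V₁..V_2
R1: Y=0.0002146 on G[0,1]
R2: Y=0.1355 on G[0,1]
R3: Y=0.003759 on G[2,1]
R4: Y=0.003534 on G[0,2]
R5: Y=0.003802 on G[1,0]
R6: Y=0.1263 on G[2,0]
R7: Y=0.0008850 on G[2,1]
R8: Y=0.03663 on G[2,1]
R9: Y=0.0003953 on G[2,0]
R10: Y=0.1289 on G[2,0]
R11: Y=0.001166 on G[2,1]
R12: Y=0.0005051 on G[1,2]
R13: Y=0.5291 on G[0,2]
R14: Y=0.01486 on G[1,2]
R15: Y=0.0003175 on G[1,2]
R16: Y=0.001309 on G[1,0]
R17: Y=0.09091 on G[0,1]
Ip: z[0]−=0.0223, z[1]+=0.0223
solve → V1=0.07801, V2=0.005358

R_eq = 3.498 Ω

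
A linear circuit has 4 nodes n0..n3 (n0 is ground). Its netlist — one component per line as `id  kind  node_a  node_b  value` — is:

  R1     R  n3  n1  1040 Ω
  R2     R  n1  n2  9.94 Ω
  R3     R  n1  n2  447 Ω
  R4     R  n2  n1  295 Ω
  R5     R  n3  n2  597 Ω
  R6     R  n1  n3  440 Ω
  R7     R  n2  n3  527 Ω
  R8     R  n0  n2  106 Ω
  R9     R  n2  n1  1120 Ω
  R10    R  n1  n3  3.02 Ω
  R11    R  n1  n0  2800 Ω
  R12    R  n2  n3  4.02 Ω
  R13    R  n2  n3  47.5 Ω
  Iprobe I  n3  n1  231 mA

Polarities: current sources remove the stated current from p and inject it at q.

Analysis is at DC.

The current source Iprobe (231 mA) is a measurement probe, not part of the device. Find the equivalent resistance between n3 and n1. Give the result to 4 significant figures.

R_eq = 2.430 Ω

Apply KCL at each of the 3 non-ground nodes and solve the resulting linear system.
Node n1: branches {R1, R2, R3, R4, R6, R9, R10, R11, Iprobe} → V_1 = 0.3883
Node n2: branches {R2, R3, R4, R5, R7, R8, R9, R12, R13} → V_2 = -0.01470
Node n3: branches {R1, R5, R6, R7, R10, R12, R13, Iprobe} → V_3 = -0.1731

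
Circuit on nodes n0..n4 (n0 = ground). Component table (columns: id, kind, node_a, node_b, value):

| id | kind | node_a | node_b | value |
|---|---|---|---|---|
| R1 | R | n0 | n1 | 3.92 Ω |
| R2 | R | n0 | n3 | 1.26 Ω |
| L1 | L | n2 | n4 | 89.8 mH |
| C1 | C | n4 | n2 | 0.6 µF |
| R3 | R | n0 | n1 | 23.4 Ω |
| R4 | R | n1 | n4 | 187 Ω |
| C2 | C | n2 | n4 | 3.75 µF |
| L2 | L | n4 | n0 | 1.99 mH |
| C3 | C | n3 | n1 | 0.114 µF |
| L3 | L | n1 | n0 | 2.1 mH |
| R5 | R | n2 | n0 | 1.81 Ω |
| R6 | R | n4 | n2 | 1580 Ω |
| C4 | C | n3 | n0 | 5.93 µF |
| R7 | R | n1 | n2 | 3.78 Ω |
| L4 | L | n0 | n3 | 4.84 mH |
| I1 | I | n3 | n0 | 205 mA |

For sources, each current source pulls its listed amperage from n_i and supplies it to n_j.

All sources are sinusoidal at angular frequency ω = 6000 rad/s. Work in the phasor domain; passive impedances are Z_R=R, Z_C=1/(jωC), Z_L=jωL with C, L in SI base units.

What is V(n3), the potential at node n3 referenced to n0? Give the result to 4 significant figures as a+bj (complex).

Element admittances at ω=6000 rad/s:
  Y(R1) = 0.2551+0.000j S between n0,n1
  Y(R2) = 0.7937+0.000j S between n0,n3
  Y(L1) = 0.000-0.001856j S between n2,n4
  Y(C1) = 0.000+0.003600j S between n4,n2
  Y(R3) = 0.04274+0.000j S between n0,n1
  Y(R4) = 0.005348+0.000j S between n1,n4
  Y(C2) = 0.000+0.02250j S between n2,n4
  Y(L2) = 0.000-0.08375j S between n4,n0
  Y(C3) = 0.000+0.0006840j S between n3,n1
  Y(L3) = 0.000-0.07937j S between n1,n0
  Y(R5) = 0.5525+0.000j S between n2,n0
  Y(R6) = 0.0006329+0.000j S between n4,n2
  Y(C4) = 0.000+0.03558j S between n3,n0
  Y(R7) = 0.2646+0.000j S between n1,n2
  Y(L4) = 0.000-0.03444j S between n0,n3
  I1: injects 0.205 A into n0 (from n3)
Assemble and solve the 4×4 MNA system:
  V(n1)=5.507e-05-0.0003566j  V(n2)=1.300e-05-0.0001147j  V(n3)=-0.2583+0.0005952j  V(n4)=3.284e-05+4.853e-05j

-0.2583+0.0005952j V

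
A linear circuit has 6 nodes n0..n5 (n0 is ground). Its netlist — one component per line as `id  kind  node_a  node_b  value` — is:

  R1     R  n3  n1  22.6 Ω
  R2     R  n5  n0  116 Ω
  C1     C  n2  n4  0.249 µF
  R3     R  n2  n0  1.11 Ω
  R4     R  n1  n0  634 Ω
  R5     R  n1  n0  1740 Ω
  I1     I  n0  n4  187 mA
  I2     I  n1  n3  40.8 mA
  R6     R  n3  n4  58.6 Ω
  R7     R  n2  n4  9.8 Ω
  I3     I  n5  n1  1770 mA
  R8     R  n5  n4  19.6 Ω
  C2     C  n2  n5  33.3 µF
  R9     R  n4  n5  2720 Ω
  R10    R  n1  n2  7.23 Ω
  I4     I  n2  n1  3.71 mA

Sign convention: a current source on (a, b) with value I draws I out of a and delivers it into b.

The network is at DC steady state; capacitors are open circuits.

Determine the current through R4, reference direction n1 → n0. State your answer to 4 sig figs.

Element admittances at DC:
  Y(R1) = 0.04425 S between n3,n1
  Y(R2) = 0.008621 S between n5,n0
  Y(C1) = 0.000 S between n2,n4
  Y(R3) = 0.9009 S between n2,n0
  Y(R4) = 0.001577 S between n1,n0
  Y(R5) = 0.0005747 S between n1,n0
  I1: injects 0.187 A into n4 (from n0)
  I2: injects 0.0408 A into n3 (from n1)
  Y(R6) = 0.01706 S between n3,n4
  Y(R7) = 0.1020 S between n2,n4
  I3: injects 1.77 A into n1 (from n5)
  Y(R8) = 0.05102 S between n5,n4
  Y(C2) = 0.000 S between n2,n5
  Y(R9) = 0.0003676 S between n4,n5
  Y(R10) = 0.1383 S between n1,n2
  I4: injects 0.00371 A into n1 (from n2)
Assemble and solve the 5×5 MNA system:
  V(n1)=11.28  V(n2)=0.5385  V(n3)=6.236  V(n4)=-9.229  V(n5)=-37.40

0.01779 A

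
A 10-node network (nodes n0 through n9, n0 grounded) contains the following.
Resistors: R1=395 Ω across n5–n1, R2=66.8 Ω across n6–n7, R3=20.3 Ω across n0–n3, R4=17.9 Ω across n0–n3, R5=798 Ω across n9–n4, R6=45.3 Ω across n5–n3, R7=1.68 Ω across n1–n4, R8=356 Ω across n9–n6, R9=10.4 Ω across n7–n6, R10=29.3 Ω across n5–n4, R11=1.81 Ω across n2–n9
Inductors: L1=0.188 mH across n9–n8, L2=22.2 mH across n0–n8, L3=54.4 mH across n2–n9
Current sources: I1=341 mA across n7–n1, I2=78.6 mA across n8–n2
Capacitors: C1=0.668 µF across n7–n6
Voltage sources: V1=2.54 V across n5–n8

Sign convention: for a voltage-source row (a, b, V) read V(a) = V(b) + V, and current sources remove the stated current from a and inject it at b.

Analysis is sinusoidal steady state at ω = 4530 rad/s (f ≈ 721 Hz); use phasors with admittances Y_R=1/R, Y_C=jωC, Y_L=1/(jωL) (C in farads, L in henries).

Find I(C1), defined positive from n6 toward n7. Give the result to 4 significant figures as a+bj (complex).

Element admittances at ω=4530 rad/s:
  Y(R1) = 0.002532+0.000j S between n5,n1
  Y(R2) = 0.01497+0.000j S between n6,n7
  Y(R3) = 0.04926+0.000j S between n0,n3
  Y(R4) = 0.05587+0.000j S between n0,n3
  Y(R5) = 0.001253+0.000j S between n9,n4
  Y(L1) = 0.000-1.174j S between n9,n8
  Y(R6) = 0.02208+0.000j S between n5,n3
  I1: injects 0.341 A into n1 (from n7)
  Y(C1) = 0.000+0.003026j S between n7,n6
  Y(L2) = 0.000-0.009944j S between n0,n8
  Y(R7) = 0.5952+0.000j S between n1,n4
  Y(R8) = 0.002809+0.000j S between n9,n6
  Y(R9) = 0.09615+0.000j S between n7,n6
  I2: injects 0.0786 A into n2 (from n8)
  Y(L3) = 0.000-0.004058j S between n2,n9
  Y(R10) = 0.03413+0.000j S between n5,n4
  Y(R11) = 0.5525+0.000j S between n2,n9
  V1: constraint V(n5)−V(n8) = 2.54
Assemble and solve the 10×10 MNA system:
  V(n1)=9.989-1.074j  V(n2)=-1.816-1.278j  V(n3)=0.1010-0.1852j  V(n4)=9.456-1.074j  V(n5)=0.5817-1.067j  V(n6)=-123.4-1.279j  V(n7)=-126.4-1.195j  V(n8)=-1.958-1.067j  V(n9)=-1.958-1.279j
  i(V1)=0.3161+0.01922j

0.0002527+0.009279j A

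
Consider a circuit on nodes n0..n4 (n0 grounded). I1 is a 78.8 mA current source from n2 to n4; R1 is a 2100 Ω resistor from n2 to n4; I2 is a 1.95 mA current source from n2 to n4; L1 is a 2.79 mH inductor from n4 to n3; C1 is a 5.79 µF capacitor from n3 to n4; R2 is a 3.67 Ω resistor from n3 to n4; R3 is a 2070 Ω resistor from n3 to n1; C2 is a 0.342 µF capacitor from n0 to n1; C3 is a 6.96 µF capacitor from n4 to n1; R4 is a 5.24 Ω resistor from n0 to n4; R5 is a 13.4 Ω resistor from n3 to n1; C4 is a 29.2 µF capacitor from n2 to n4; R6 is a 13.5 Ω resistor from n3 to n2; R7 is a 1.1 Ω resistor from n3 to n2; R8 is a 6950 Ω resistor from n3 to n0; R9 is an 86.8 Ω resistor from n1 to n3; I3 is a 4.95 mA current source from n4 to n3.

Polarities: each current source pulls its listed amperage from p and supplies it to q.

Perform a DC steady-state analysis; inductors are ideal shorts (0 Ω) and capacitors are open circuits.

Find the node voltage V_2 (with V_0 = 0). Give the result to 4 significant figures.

Element admittances at DC:
  I1: injects 0.0788 A into n4 (from n2)
  Y(R1) = 0.0004762 S between n2,n4
  I2: injects 0.00195 A into n4 (from n2)
  L1: short n4↔n3 (DC inductor)
  Y(C1) = 0.000 S between n3,n4
  Y(R2) = 0.2725 S between n3,n4
  Y(R3) = 0.0004831 S between n3,n1
  Y(C2) = 0.000 S between n0,n1
  Y(C3) = 0.000 S between n4,n1
  Y(R4) = 0.1908 S between n0,n4
  Y(R5) = 0.07463 S between n3,n1
  Y(C4) = 0.000 S between n2,n4
  Y(R6) = 0.07407 S between n3,n2
  Y(R7) = 0.9091 S between n3,n2
  Y(R8) = 0.0001439 S between n3,n0
  Y(R9) = 0.01152 S between n1,n3
  I3: injects 0.00495 A into n3 (from n4)
Assemble and solve the 5×5 MNA system:
  V(n1)=0.000  V(n2)=-0.08209  V(n3)=0.000  V(n4)=0.000
  i(L1)=0.07576

-0.08209 V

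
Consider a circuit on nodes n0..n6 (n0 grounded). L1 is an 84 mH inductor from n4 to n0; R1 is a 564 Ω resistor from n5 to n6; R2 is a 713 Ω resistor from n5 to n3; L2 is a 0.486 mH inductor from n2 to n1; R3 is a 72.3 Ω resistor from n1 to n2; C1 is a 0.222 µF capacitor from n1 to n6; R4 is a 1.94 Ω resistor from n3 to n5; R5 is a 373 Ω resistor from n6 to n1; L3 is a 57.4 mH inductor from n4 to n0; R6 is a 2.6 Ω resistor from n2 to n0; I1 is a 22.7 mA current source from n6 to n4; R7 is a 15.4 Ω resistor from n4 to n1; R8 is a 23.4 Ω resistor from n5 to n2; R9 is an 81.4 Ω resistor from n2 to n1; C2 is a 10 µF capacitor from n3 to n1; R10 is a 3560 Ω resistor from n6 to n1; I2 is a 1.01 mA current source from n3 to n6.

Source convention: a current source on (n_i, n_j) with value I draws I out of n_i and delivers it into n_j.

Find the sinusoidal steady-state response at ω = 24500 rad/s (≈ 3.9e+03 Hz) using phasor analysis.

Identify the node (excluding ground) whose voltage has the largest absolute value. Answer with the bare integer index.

MNA unknowns: 6 node voltages V₁..V_6
L1: Y=0.000-0.0004859j on G[4,0]
R1: Y=0.001773+0.000j on G[5,6]
R2: Y=0.001403+0.000j on G[5,3]
L2: Y=0.000-0.08398j on G[2,1]
R3: Y=0.01383+0.000j on G[1,2]
C1: Y=0.000+0.005439j on G[1,6]
R4: Y=0.5155+0.000j on G[3,5]
R5: Y=0.002681+0.000j on G[6,1]
L3: Y=0.000-0.0007111j on G[4,0]
R6: Y=0.3846+0.000j on G[2,0]
I1: z[6]−=0.0227, z[4]+=0.0227
R7: Y=0.06494+0.000j on G[4,1]
R8: Y=0.04274+0.000j on G[5,2]
R9: Y=0.01229+0.000j on G[2,1]
C2: Y=0.000+0.2450j on G[3,1]
R10: Y=0.0002809+0.000j on G[6,1]
I2: z[3]−=0.00101, z[6]+=0.00101
solve → V1=0.003573-0.004512j, V2=-6.216e-06+0.001099j, V3=0.01628+0.01543j, V4=0.3531+0.001997j, V5=0.008777+0.02145j, V6=-1.966+2.267j

6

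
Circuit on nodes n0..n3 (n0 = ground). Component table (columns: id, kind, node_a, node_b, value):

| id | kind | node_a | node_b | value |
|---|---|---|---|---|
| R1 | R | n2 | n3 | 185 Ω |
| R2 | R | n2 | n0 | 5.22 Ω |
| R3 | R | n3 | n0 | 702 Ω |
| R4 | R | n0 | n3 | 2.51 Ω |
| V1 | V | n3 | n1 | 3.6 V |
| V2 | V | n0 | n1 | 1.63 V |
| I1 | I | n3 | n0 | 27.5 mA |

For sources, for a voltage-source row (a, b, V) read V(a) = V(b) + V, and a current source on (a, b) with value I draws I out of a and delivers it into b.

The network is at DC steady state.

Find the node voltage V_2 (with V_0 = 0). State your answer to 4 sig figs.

0.05406 V

Apply KCL at each of the 3 non-ground nodes and solve the resulting linear system.
Node n1: branches {V1, V2} → V_1 = -1.630
Node n2: branches {R1, R2} → V_2 = 0.05406
Node n3: branches {R1, R3, R4, V1, I1} → V_3 = 1.970
Source currents: i(V1)=-0.8255, i(V2)=0.8255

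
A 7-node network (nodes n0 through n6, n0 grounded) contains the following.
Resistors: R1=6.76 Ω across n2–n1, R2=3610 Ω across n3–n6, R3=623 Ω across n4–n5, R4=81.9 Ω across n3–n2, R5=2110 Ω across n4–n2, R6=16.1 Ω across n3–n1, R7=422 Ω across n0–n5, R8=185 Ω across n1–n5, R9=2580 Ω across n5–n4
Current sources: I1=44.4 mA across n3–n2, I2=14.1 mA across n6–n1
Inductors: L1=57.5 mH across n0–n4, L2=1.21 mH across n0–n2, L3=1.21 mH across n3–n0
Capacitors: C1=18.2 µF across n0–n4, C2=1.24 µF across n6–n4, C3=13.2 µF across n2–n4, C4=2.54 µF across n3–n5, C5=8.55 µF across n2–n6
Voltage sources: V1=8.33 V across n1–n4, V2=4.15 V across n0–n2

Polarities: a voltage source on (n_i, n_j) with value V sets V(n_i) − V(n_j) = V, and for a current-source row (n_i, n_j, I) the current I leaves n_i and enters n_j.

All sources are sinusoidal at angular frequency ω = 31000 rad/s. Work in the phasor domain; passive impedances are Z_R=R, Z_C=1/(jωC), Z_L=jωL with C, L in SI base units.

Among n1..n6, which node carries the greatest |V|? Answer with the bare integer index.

MNA unknowns: 6 node voltages V₁..V_6 plus 2 source currents (V1, V2)
R1: Y=0.1479+0.000j on G[2,1]
I1: z[3]−=0.0444, z[2]+=0.0444
R2: Y=0.0002770+0.000j on G[3,6]
L1: Y=0.000-0.0005610j on G[0,4]
R3: Y=0.001605+0.000j on G[4,5]
C1: Y=0.000+0.5642j on G[0,4]
L2: Y=0.000-0.02666j on G[0,2]
C2: Y=0.000+0.03844j on G[6,4]
R4: Y=0.01221+0.000j on G[3,2]
C3: Y=0.000+0.4092j on G[2,4]
R5: Y=0.0004739+0.000j on G[4,2]
R6: Y=0.06211+0.000j on G[3,1]
I2: z[6]−=0.0141, z[1]+=0.0141
R7: Y=0.002370+0.000j on G[0,5]
C4: Y=0.000+0.07874j on G[3,5]
R8: Y=0.005405+0.000j on G[1,5]
C5: Y=0.000+0.2651j on G[2,6]
L3: Y=0.000-0.02666j on G[3,0]
R9: Y=0.0003876+0.000j on G[5,4]
V1: row V1−V4=8.33, i_V1 at 1,4
V2: row V0−V2=4.15, i_V2 at 0,2
solve → V1=6.296+1.729j, V2=-4.150+0.000j, V3=3.106+2.408j, V4=-2.034+1.729j, V5=2.971+2.396j, V6=-3.880+0.2591j
aux → i_V1=-1.747-0.2099j, i_V2=-0.9032-1.113j

1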